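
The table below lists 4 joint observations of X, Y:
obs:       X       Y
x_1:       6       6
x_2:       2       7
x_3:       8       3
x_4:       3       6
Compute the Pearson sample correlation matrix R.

Step 1 — column means:
  mean(X) = (6 + 2 + 8 + 3) / 4 = 19/4 = 4.75
  mean(Y) = (6 + 7 + 3 + 6) / 4 = 22/4 = 5.5

Step 2 — sample variances and covariances s[i,j] = (1/(n-1)) · Σ_k (x_{k,i} - mean_i) · (x_{k,j} - mean_j), with n-1 = 3:
  s[X,X] = ((1.25)·(1.25) + (-2.75)·(-2.75) + (3.25)·(3.25) + (-1.75)·(-1.75)) / 3 = 22.75/3 = 7.5833
  s[X,Y] = ((1.25)·(0.5) + (-2.75)·(1.5) + (3.25)·(-2.5) + (-1.75)·(0.5)) / 3 = -12.5/3 = -4.1667
  s[Y,Y] = ((0.5)·(0.5) + (1.5)·(1.5) + (-2.5)·(-2.5) + (0.5)·(0.5)) / 3 = 9/3 = 3
  Sample standard deviations s_i = √(s[i,i]):
  s(X) = √(7.5833) = 2.7538
  s(Y) = √(3) = 1.7321

Step 3 — r_{ij} = s_{ij} / (s_i · s_j):
  r[X,X] = 1 (diagonal).
  r[X,Y] = -4.1667 / (2.7538 · 1.7321) = -4.1667 / 4.7697 = -0.8736
  r[Y,Y] = 1 (diagonal).

R is symmetric with unit diagonal. Assembling:

R = [[1, -0.8736],
 [-0.8736, 1]]


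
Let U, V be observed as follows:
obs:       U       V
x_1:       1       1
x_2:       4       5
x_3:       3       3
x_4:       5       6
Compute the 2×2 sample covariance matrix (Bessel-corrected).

Step 1 — column means:
  mean(U) = (1 + 4 + 3 + 5) / 4 = 13/4 = 3.25
  mean(V) = (1 + 5 + 3 + 6) / 4 = 15/4 = 3.75

Step 2 — sample covariance S[i,j] = (1/(n-1)) · Σ_k (x_{k,i} - mean_i) · (x_{k,j} - mean_j), with n-1 = 3.
  S[U,U] = ((-2.25)·(-2.25) + (0.75)·(0.75) + (-0.25)·(-0.25) + (1.75)·(1.75)) / 3 = 8.75/3 = 2.9167
  S[U,V] = ((-2.25)·(-2.75) + (0.75)·(1.25) + (-0.25)·(-0.75) + (1.75)·(2.25)) / 3 = 11.25/3 = 3.75
  S[V,V] = ((-2.75)·(-2.75) + (1.25)·(1.25) + (-0.75)·(-0.75) + (2.25)·(2.25)) / 3 = 14.75/3 = 4.9167

S is symmetric (S[j,i] = S[i,j]). Assembling:

S = [[2.9167, 3.75],
 [3.75, 4.9167]]


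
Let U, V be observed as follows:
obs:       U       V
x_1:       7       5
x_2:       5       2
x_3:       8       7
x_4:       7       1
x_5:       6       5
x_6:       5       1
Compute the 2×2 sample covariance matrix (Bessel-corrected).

Step 1 — column means:
  mean(U) = (7 + 5 + 8 + 7 + 6 + 5) / 6 = 38/6 = 6.3333
  mean(V) = (5 + 2 + 7 + 1 + 5 + 1) / 6 = 21/6 = 3.5

Step 2 — sample covariance S[i,j] = (1/(n-1)) · Σ_k (x_{k,i} - mean_i) · (x_{k,j} - mean_j), with n-1 = 5.
  S[U,U] = ((0.6667)·(0.6667) + (-1.3333)·(-1.3333) + (1.6667)·(1.6667) + (0.6667)·(0.6667) + (-0.3333)·(-0.3333) + (-1.3333)·(-1.3333)) / 5 = 7.3333/5 = 1.4667
  S[U,V] = ((0.6667)·(1.5) + (-1.3333)·(-1.5) + (1.6667)·(3.5) + (0.6667)·(-2.5) + (-0.3333)·(1.5) + (-1.3333)·(-2.5)) / 5 = 10/5 = 2
  S[V,V] = ((1.5)·(1.5) + (-1.5)·(-1.5) + (3.5)·(3.5) + (-2.5)·(-2.5) + (1.5)·(1.5) + (-2.5)·(-2.5)) / 5 = 31.5/5 = 6.3

S is symmetric (S[j,i] = S[i,j]). Assembling:

S = [[1.4667, 2],
 [2, 6.3]]


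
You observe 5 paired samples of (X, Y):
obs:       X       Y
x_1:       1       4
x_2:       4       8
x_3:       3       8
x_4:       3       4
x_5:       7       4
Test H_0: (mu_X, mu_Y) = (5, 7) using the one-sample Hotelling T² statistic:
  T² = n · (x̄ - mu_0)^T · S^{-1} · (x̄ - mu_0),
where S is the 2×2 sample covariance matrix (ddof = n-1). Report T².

Step 1 — sample mean vector:
  mean(X) = (1 + 4 + 3 + 3 + 7) / 5 = 18/5 = 3.6
  mean(Y) = (4 + 8 + 8 + 4 + 4) / 5 = 28/5 = 5.6
  x̄ = (3.6, 5.6),  deviation x̄ - mu_0 = (3.6, 5.6) - (5, 7) = (-1.4, -1.4).

Step 2 — sample covariance matrix, S[i,j] = (1/(n-1)) · Σ_k (x_{k,i} - mean_i) · (x_{k,j} - mean_j), divisor n-1 = 4:
  S[X,X] = ((-2.6)·(-2.6) + (0.4)·(0.4) + (-0.6)·(-0.6) + (-0.6)·(-0.6) + (3.4)·(3.4)) / 4 = 19.2/4 = 4.8
  S[X,Y] = ((-2.6)·(-1.6) + (0.4)·(2.4) + (-0.6)·(2.4) + (-0.6)·(-1.6) + (3.4)·(-1.6)) / 4 = -0.8/4 = -0.2
  S[Y,Y] = ((-1.6)·(-1.6) + (2.4)·(2.4) + (2.4)·(2.4) + (-1.6)·(-1.6) + (-1.6)·(-1.6)) / 4 = 19.2/4 = 4.8
  S = [[4.8, -0.2],
 [-0.2, 4.8]].

Step 3 — invert S. det(S) = 4.8·4.8 - (-0.2)² = 23.
  S^{-1} = (1/det) · [[d, -b], [-b, a]] = [[0.2087, 0.0087],
 [0.0087, 0.2087]].

Step 4 — quadratic form (x̄ - mu_0)^T · S^{-1} · (x̄ - mu_0):
  S^{-1} · (x̄ - mu_0) = (-0.3043, -0.3043),
  (x̄ - mu_0)^T · [...] = (-1.4)·(-0.3043) + (-1.4)·(-0.3043) = 0.8522.

Step 5 — scale by n: T² = 5 · 0.8522 = 4.2609.

T² ≈ 4.2609


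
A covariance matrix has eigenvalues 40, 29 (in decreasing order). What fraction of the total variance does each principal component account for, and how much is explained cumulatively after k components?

Step 1 — total variance = trace(Sigma) = Σ λ_i = 40 + 29 = 69.

Step 2 — fraction explained by component i = λ_i / Σ λ:
  PC1: 40/69 = 0.5797
  PC2: 29/69 = 0.4203

Step 3 — cumulative fraction after k components = (λ_1 + ... + λ_k) / Σ λ:
  k = 1: 40/69 = 0.5797
  k = 2: (40 + 29)/69 = 69/69 = 1

Summary (fraction, with percent):

explained: PC1 0.5797 (57.97%), PC2 0.4203 (42.03%);  cumulative: 0.5797, 1


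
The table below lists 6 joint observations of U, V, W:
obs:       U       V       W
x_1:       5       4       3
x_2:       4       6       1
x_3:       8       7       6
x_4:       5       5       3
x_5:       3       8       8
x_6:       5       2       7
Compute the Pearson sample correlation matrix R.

Step 1 — column means:
  mean(U) = (5 + 4 + 8 + 5 + 3 + 5) / 6 = 30/6 = 5
  mean(V) = (4 + 6 + 7 + 5 + 8 + 2) / 6 = 32/6 = 5.3333
  mean(W) = (3 + 1 + 6 + 3 + 8 + 7) / 6 = 28/6 = 4.6667

Step 2 — sample variances and covariances s[i,j] = (1/(n-1)) · Σ_k (x_{k,i} - mean_i) · (x_{k,j} - mean_j), with n-1 = 5:
  s[U,U] = ((0)·(0) + (-1)·(-1) + (3)·(3) + (0)·(0) + (-2)·(-2) + (0)·(0)) / 5 = 14/5 = 2.8
  s[U,V] = ((0)·(-1.3333) + (-1)·(0.6667) + (3)·(1.6667) + (0)·(-0.3333) + (-2)·(2.6667) + (0)·(-3.3333)) / 5 = -1/5 = -0.2
  s[U,W] = ((0)·(-1.6667) + (-1)·(-3.6667) + (3)·(1.3333) + (0)·(-1.6667) + (-2)·(3.3333) + (0)·(2.3333)) / 5 = 1/5 = 0.2
  s[V,V] = ((-1.3333)·(-1.3333) + (0.6667)·(0.6667) + (1.6667)·(1.6667) + (-0.3333)·(-0.3333) + (2.6667)·(2.6667) + (-3.3333)·(-3.3333)) / 5 = 23.3333/5 = 4.6667
  s[V,W] = ((-1.3333)·(-1.6667) + (0.6667)·(-3.6667) + (1.6667)·(1.3333) + (-0.3333)·(-1.6667) + (2.6667)·(3.3333) + (-3.3333)·(2.3333)) / 5 = 3.6667/5 = 0.7333
  s[W,W] = ((-1.6667)·(-1.6667) + (-3.6667)·(-3.6667) + (1.3333)·(1.3333) + (-1.6667)·(-1.6667) + (3.3333)·(3.3333) + (2.3333)·(2.3333)) / 5 = 37.3333/5 = 7.4667
  Sample standard deviations s_i = √(s[i,i]):
  s(U) = √(2.8) = 1.6733
  s(V) = √(4.6667) = 2.1602
  s(W) = √(7.4667) = 2.7325

Step 3 — r_{ij} = s_{ij} / (s_i · s_j):
  r[U,U] = 1 (diagonal).
  r[U,V] = -0.2 / (1.6733 · 2.1602) = -0.2 / 3.6148 = -0.0553
  r[U,W] = 0.2 / (1.6733 · 2.7325) = 0.2 / 4.5724 = 0.0437
  r[V,V] = 1 (diagonal).
  r[V,W] = 0.7333 / (2.1602 · 2.7325) = 0.7333 / 5.9029 = 0.1242
  r[W,W] = 1 (diagonal).

R is symmetric with unit diagonal. Assembling:

R = [[1, -0.0553, 0.0437],
 [-0.0553, 1, 0.1242],
 [0.0437, 0.1242, 1]]


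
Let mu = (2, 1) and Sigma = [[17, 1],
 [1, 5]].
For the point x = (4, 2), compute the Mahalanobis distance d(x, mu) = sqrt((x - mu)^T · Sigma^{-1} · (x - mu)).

Step 1 — centre the observation: (x - mu) = (2, 1).

Step 2 — invert Sigma. det(Sigma) = 17·5 - (1)² = 84.
  Sigma^{-1} = (1/det) · [[d, -b], [-b, a]] = [[0.0595, -0.0119],
 [-0.0119, 0.2024]].

Step 3 — form the quadratic (x - mu)^T · Sigma^{-1} · (x - mu):
  Sigma^{-1} · (x - mu) = (0.1071, 0.1786).
  (x - mu)^T · [Sigma^{-1} · (x - mu)] = (2)·(0.1071) + (1)·(0.1786) = 0.3929.

Step 4 — take square root: d = √(0.3929) ≈ 0.6268.

d(x, mu) = √(0.3929) ≈ 0.6268


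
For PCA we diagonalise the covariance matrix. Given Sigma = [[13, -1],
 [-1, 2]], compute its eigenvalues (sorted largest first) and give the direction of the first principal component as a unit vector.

Step 1 — characteristic polynomial of 2×2 Sigma:
  det(Sigma - λI) = λ² - trace · λ + det = 0.
  trace = 13 + 2 = 15, det = 13·2 - (-1)² = 25.
Step 2 — discriminant:
  Δ = trace² - 4·det = 225 - 100 = 125.
Step 3 — eigenvalues:
  λ = (trace ± √Δ)/2 = (15 ± 11.1803)/2,
  λ_1 = 13.0902,  λ_2 = 1.9098.

Step 4 — unit eigenvector for λ_1: solve (Sigma - λ_1 I)v = 0. First row:
  (13 - 13.0902)·v_x + (-1)·v_y = 0, i.e. (-0.0902)·v_x + (-1)·v_y = 0,
  so v ∝ (b, λ_1 - a) = (-1, 0.0902); multiply by -1 so the first entry is positive: u = (1, -0.0902).
  ||u|| = √((1)² + (-0.0902)²) = √(1.0081) ≈ 1.0041,
  v_1 = u/||u|| ≈ (0.996, -0.0898) (||v_1|| = 1).

λ_1 = 13.0902,  λ_2 = 1.9098;  v_1 ≈ (0.996, -0.0898)


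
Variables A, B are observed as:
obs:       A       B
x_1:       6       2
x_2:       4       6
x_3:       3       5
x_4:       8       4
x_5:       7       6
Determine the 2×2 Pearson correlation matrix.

Step 1 — column means:
  mean(A) = (6 + 4 + 3 + 8 + 7) / 5 = 28/5 = 5.6
  mean(B) = (2 + 6 + 5 + 4 + 6) / 5 = 23/5 = 4.6

Step 2 — sample variances and covariances s[i,j] = (1/(n-1)) · Σ_k (x_{k,i} - mean_i) · (x_{k,j} - mean_j), with n-1 = 4:
  s[A,A] = ((0.4)·(0.4) + (-1.6)·(-1.6) + (-2.6)·(-2.6) + (2.4)·(2.4) + (1.4)·(1.4)) / 4 = 17.2/4 = 4.3
  s[A,B] = ((0.4)·(-2.6) + (-1.6)·(1.4) + (-2.6)·(0.4) + (2.4)·(-0.6) + (1.4)·(1.4)) / 4 = -3.8/4 = -0.95
  s[B,B] = ((-2.6)·(-2.6) + (1.4)·(1.4) + (0.4)·(0.4) + (-0.6)·(-0.6) + (1.4)·(1.4)) / 4 = 11.2/4 = 2.8
  Sample standard deviations s_i = √(s[i,i]):
  s(A) = √(4.3) = 2.0736
  s(B) = √(2.8) = 1.6733

Step 3 — r_{ij} = s_{ij} / (s_i · s_j):
  r[A,A] = 1 (diagonal).
  r[A,B] = -0.95 / (2.0736 · 1.6733) = -0.95 / 3.4699 = -0.2738
  r[B,B] = 1 (diagonal).

R is symmetric with unit diagonal. Assembling:

R = [[1, -0.2738],
 [-0.2738, 1]]


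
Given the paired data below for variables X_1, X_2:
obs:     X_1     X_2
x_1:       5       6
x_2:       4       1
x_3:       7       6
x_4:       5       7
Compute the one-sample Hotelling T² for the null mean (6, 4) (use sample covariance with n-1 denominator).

Step 1 — sample mean vector:
  mean(X_1) = (5 + 4 + 7 + 5) / 4 = 21/4 = 5.25
  mean(X_2) = (6 + 1 + 6 + 7) / 4 = 20/4 = 5
  x̄ = (5.25, 5),  deviation x̄ - mu_0 = (5.25, 5) - (6, 4) = (-0.75, 1).

Step 2 — sample covariance matrix, S[i,j] = (1/(n-1)) · Σ_k (x_{k,i} - mean_i) · (x_{k,j} - mean_j), divisor n-1 = 3:
  S[X_1,X_1] = ((-0.25)·(-0.25) + (-1.25)·(-1.25) + (1.75)·(1.75) + (-0.25)·(-0.25)) / 3 = 4.75/3 = 1.5833
  S[X_1,X_2] = ((-0.25)·(1) + (-1.25)·(-4) + (1.75)·(1) + (-0.25)·(2)) / 3 = 6/3 = 2
  S[X_2,X_2] = ((1)·(1) + (-4)·(-4) + (1)·(1) + (2)·(2)) / 3 = 22/3 = 7.3333
  S = [[1.5833, 2],
 [2, 7.3333]].

Step 3 — invert S. det(S) = 1.5833·7.3333 - (2)² = 7.6111.
  S^{-1} = (1/det) · [[d, -b], [-b, a]] = [[0.9635, -0.2628],
 [-0.2628, 0.208]].

Step 4 — quadratic form (x̄ - mu_0)^T · S^{-1} · (x̄ - mu_0):
  S^{-1} · (x̄ - mu_0) = (-0.9854, 0.4051),
  (x̄ - mu_0)^T · [...] = (-0.75)·(-0.9854) + (1)·(0.4051) = 1.1442.

Step 5 — scale by n: T² = 4 · 1.1442 = 4.5766.

T² ≈ 4.5766


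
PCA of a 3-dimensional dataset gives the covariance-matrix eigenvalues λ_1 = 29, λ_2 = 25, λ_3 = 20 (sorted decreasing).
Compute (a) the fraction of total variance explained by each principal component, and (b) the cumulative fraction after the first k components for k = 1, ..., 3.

Step 1 — total variance = trace(Sigma) = Σ λ_i = 29 + 25 + 20 = 74.

Step 2 — fraction explained by component i = λ_i / Σ λ:
  PC1: 29/74 = 0.3919
  PC2: 25/74 = 0.3378
  PC3: 20/74 = 0.2703

Step 3 — cumulative fraction after k components = (λ_1 + ... + λ_k) / Σ λ:
  k = 1: 29/74 = 0.3919
  k = 2: (29 + 25)/74 = 54/74 = 0.7297
  k = 3: (29 + 25 + 20)/74 = 74/74 = 1

Summary (fraction, with percent):

explained: PC1 0.3919 (39.19%), PC2 0.3378 (33.78%), PC3 0.2703 (27.03%);  cumulative: 0.3919, 0.7297, 1


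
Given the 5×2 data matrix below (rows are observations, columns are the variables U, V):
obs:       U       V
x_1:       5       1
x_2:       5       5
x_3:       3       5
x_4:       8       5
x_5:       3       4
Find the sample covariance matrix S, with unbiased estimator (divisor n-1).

Step 1 — column means:
  mean(U) = (5 + 5 + 3 + 8 + 3) / 5 = 24/5 = 4.8
  mean(V) = (1 + 5 + 5 + 5 + 4) / 5 = 20/5 = 4

Step 2 — sample covariance S[i,j] = (1/(n-1)) · Σ_k (x_{k,i} - mean_i) · (x_{k,j} - mean_j), with n-1 = 4.
  S[U,U] = ((0.2)·(0.2) + (0.2)·(0.2) + (-1.8)·(-1.8) + (3.2)·(3.2) + (-1.8)·(-1.8)) / 4 = 16.8/4 = 4.2
  S[U,V] = ((0.2)·(-3) + (0.2)·(1) + (-1.8)·(1) + (3.2)·(1) + (-1.8)·(0)) / 4 = 1/4 = 0.25
  S[V,V] = ((-3)·(-3) + (1)·(1) + (1)·(1) + (1)·(1) + (0)·(0)) / 4 = 12/4 = 3

S is symmetric (S[j,i] = S[i,j]). Assembling:

S = [[4.2, 0.25],
 [0.25, 3]]


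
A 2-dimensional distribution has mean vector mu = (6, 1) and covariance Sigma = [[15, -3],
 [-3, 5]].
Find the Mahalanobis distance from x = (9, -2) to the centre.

Step 1 — centre the observation: (x - mu) = (3, -3).

Step 2 — invert Sigma. det(Sigma) = 15·5 - (-3)² = 66.
  Sigma^{-1} = (1/det) · [[d, -b], [-b, a]] = [[0.0758, 0.0455],
 [0.0455, 0.2273]].

Step 3 — form the quadratic (x - mu)^T · Sigma^{-1} · (x - mu):
  Sigma^{-1} · (x - mu) = (0.0909, -0.5455).
  (x - mu)^T · [Sigma^{-1} · (x - mu)] = (3)·(0.0909) + (-3)·(-0.5455) = 1.9091.

Step 4 — take square root: d = √(1.9091) ≈ 1.3817.

d(x, mu) = √(1.9091) ≈ 1.3817


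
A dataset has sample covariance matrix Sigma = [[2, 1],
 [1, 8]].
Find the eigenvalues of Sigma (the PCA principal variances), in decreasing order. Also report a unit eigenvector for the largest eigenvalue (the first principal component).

Step 1 — characteristic polynomial of 2×2 Sigma:
  det(Sigma - λI) = λ² - trace · λ + det = 0.
  trace = 2 + 8 = 10, det = 2·8 - (1)² = 15.
Step 2 — discriminant:
  Δ = trace² - 4·det = 100 - 60 = 40.
Step 3 — eigenvalues:
  λ = (trace ± √Δ)/2 = (10 ± 6.3246)/2,
  λ_1 = 8.1623,  λ_2 = 1.8377.

Step 4 — unit eigenvector for λ_1: solve (Sigma - λ_1 I)v = 0. First row:
  (2 - 8.1623)·v_x + (1)·v_y = 0, i.e. (-6.1623)·v_x + (1)·v_y = 0,
  so v ∝ (b, λ_1 - a) = (1, 6.1623) = u.
  ||u|| = √((1)² + (6.1623)²) = √(38.9737) ≈ 6.2429,
  v_1 = u/||u|| ≈ (0.1602, 0.9871) (||v_1|| = 1).

λ_1 = 8.1623,  λ_2 = 1.8377;  v_1 ≈ (0.1602, 0.9871)


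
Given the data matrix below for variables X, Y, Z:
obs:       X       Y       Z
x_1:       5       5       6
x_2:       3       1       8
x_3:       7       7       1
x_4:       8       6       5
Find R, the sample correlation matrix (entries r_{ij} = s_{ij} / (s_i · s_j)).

Step 1 — column means:
  mean(X) = (5 + 3 + 7 + 8) / 4 = 23/4 = 5.75
  mean(Y) = (5 + 1 + 7 + 6) / 4 = 19/4 = 4.75
  mean(Z) = (6 + 8 + 1 + 5) / 4 = 20/4 = 5

Step 2 — sample variances and covariances s[i,j] = (1/(n-1)) · Σ_k (x_{k,i} - mean_i) · (x_{k,j} - mean_j), with n-1 = 3:
  s[X,X] = ((-0.75)·(-0.75) + (-2.75)·(-2.75) + (1.25)·(1.25) + (2.25)·(2.25)) / 3 = 14.75/3 = 4.9167
  s[X,Y] = ((-0.75)·(0.25) + (-2.75)·(-3.75) + (1.25)·(2.25) + (2.25)·(1.25)) / 3 = 15.75/3 = 5.25
  s[X,Z] = ((-0.75)·(1) + (-2.75)·(3) + (1.25)·(-4) + (2.25)·(0)) / 3 = -14/3 = -4.6667
  s[Y,Y] = ((0.25)·(0.25) + (-3.75)·(-3.75) + (2.25)·(2.25) + (1.25)·(1.25)) / 3 = 20.75/3 = 6.9167
  s[Y,Z] = ((0.25)·(1) + (-3.75)·(3) + (2.25)·(-4) + (1.25)·(0)) / 3 = -20/3 = -6.6667
  s[Z,Z] = ((1)·(1) + (3)·(3) + (-4)·(-4) + (0)·(0)) / 3 = 26/3 = 8.6667
  Sample standard deviations s_i = √(s[i,i]):
  s(X) = √(4.9167) = 2.2174
  s(Y) = √(6.9167) = 2.63
  s(Z) = √(8.6667) = 2.9439

Step 3 — r_{ij} = s_{ij} / (s_i · s_j):
  r[X,X] = 1 (diagonal).
  r[X,Y] = 5.25 / (2.2174 · 2.63) = 5.25 / 5.8315 = 0.9003
  r[X,Z] = -4.6667 / (2.2174 · 2.9439) = -4.6667 / 6.5277 = -0.7149
  r[Y,Y] = 1 (diagonal).
  r[Y,Z] = -6.6667 / (2.63 · 2.9439) = -6.6667 / 7.7424 = -0.8611
  r[Z,Z] = 1 (diagonal).

R is symmetric with unit diagonal. Assembling:

R = [[1, 0.9003, -0.7149],
 [0.9003, 1, -0.8611],
 [-0.7149, -0.8611, 1]]


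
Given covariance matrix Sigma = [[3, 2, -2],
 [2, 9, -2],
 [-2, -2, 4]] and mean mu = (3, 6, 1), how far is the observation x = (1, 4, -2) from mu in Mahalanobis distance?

Step 1 — centre the observation: (x - mu) = (-2, -2, -3).

Step 2 — invert Sigma (cofactor / det for 3×3, or solve directly):
  Sigma^{-1} = [[0.5333, -0.0667, 0.2333],
 [-0.0667, 0.1333, 0.0333],
 [0.2333, 0.0333, 0.3833]].

Step 3 — form the quadratic (x - mu)^T · Sigma^{-1} · (x - mu):
  Sigma^{-1} · (x - mu) = (-1.6333, -0.2333, -1.6833).
  (x - mu)^T · [Sigma^{-1} · (x - mu)] = (-2)·(-1.6333) + (-2)·(-0.2333) + (-3)·(-1.6833) = 8.7833.

Step 4 — take square root: d = √(8.7833) ≈ 2.9637.

d(x, mu) = √(8.7833) ≈ 2.9637


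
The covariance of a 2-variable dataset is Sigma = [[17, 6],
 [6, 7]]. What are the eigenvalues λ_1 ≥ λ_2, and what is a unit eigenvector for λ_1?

Step 1 — characteristic polynomial of 2×2 Sigma:
  det(Sigma - λI) = λ² - trace · λ + det = 0.
  trace = 17 + 7 = 24, det = 17·7 - (6)² = 83.
Step 2 — discriminant:
  Δ = trace² - 4·det = 576 - 332 = 244.
Step 3 — eigenvalues:
  λ = (trace ± √Δ)/2 = (24 ± 15.6205)/2,
  λ_1 = 19.8102,  λ_2 = 4.1898.

Step 4 — unit eigenvector for λ_1: solve (Sigma - λ_1 I)v = 0. First row:
  (17 - 19.8102)·v_x + (6)·v_y = 0, i.e. (-2.8102)·v_x + (6)·v_y = 0,
  so v ∝ (b, λ_1 - a) = (6, 2.8102) = u.
  ||u|| = √((6)² + (2.8102)²) = √(43.8975) ≈ 6.6255,
  v_1 = u/||u|| ≈ (0.9056, 0.4242) (||v_1|| = 1).

λ_1 = 19.8102,  λ_2 = 4.1898;  v_1 ≈ (0.9056, 0.4242)


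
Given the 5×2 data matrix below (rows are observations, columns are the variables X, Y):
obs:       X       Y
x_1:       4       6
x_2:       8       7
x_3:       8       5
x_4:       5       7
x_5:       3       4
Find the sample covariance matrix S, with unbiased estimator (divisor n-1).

Step 1 — column means:
  mean(X) = (4 + 8 + 8 + 5 + 3) / 5 = 28/5 = 5.6
  mean(Y) = (6 + 7 + 5 + 7 + 4) / 5 = 29/5 = 5.8

Step 2 — sample covariance S[i,j] = (1/(n-1)) · Σ_k (x_{k,i} - mean_i) · (x_{k,j} - mean_j), with n-1 = 4.
  S[X,X] = ((-1.6)·(-1.6) + (2.4)·(2.4) + (2.4)·(2.4) + (-0.6)·(-0.6) + (-2.6)·(-2.6)) / 4 = 21.2/4 = 5.3
  S[X,Y] = ((-1.6)·(0.2) + (2.4)·(1.2) + (2.4)·(-0.8) + (-0.6)·(1.2) + (-2.6)·(-1.8)) / 4 = 4.6/4 = 1.15
  S[Y,Y] = ((0.2)·(0.2) + (1.2)·(1.2) + (-0.8)·(-0.8) + (1.2)·(1.2) + (-1.8)·(-1.8)) / 4 = 6.8/4 = 1.7

S is symmetric (S[j,i] = S[i,j]). Assembling:

S = [[5.3, 1.15],
 [1.15, 1.7]]


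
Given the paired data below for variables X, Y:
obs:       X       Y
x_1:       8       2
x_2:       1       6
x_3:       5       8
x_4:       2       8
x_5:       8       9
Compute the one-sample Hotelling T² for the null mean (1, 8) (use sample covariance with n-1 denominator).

Step 1 — sample mean vector:
  mean(X) = (8 + 1 + 5 + 2 + 8) / 5 = 24/5 = 4.8
  mean(Y) = (2 + 6 + 8 + 8 + 9) / 5 = 33/5 = 6.6
  x̄ = (4.8, 6.6),  deviation x̄ - mu_0 = (4.8, 6.6) - (1, 8) = (3.8, -1.4).

Step 2 — sample covariance matrix, S[i,j] = (1/(n-1)) · Σ_k (x_{k,i} - mean_i) · (x_{k,j} - mean_j), divisor n-1 = 4:
  S[X,X] = ((3.2)·(3.2) + (-3.8)·(-3.8) + (0.2)·(0.2) + (-2.8)·(-2.8) + (3.2)·(3.2)) / 4 = 42.8/4 = 10.7
  S[X,Y] = ((3.2)·(-4.6) + (-3.8)·(-0.6) + (0.2)·(1.4) + (-2.8)·(1.4) + (3.2)·(2.4)) / 4 = -8.4/4 = -2.1
  S[Y,Y] = ((-4.6)·(-4.6) + (-0.6)·(-0.6) + (1.4)·(1.4) + (1.4)·(1.4) + (2.4)·(2.4)) / 4 = 31.2/4 = 7.8
  S = [[10.7, -2.1],
 [-2.1, 7.8]].

Step 3 — invert S. det(S) = 10.7·7.8 - (-2.1)² = 79.05.
  S^{-1} = (1/det) · [[d, -b], [-b, a]] = [[0.0987, 0.0266],
 [0.0266, 0.1354]].

Step 4 — quadratic form (x̄ - mu_0)^T · S^{-1} · (x̄ - mu_0):
  S^{-1} · (x̄ - mu_0) = (0.3378, -0.0886),
  (x̄ - mu_0)^T · [...] = (3.8)·(0.3378) + (-1.4)·(-0.0886) = 1.4075.

Step 5 — scale by n: T² = 5 · 1.4075 = 7.0373.

T² ≈ 7.0373


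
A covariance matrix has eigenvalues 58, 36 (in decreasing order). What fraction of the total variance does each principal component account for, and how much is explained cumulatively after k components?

Step 1 — total variance = trace(Sigma) = Σ λ_i = 58 + 36 = 94.

Step 2 — fraction explained by component i = λ_i / Σ λ:
  PC1: 58/94 = 0.617
  PC2: 36/94 = 0.383

Step 3 — cumulative fraction after k components = (λ_1 + ... + λ_k) / Σ λ:
  k = 1: 58/94 = 0.617
  k = 2: (58 + 36)/94 = 94/94 = 1

Summary (fraction, with percent):

explained: PC1 0.617 (61.7%), PC2 0.383 (38.3%);  cumulative: 0.617, 1


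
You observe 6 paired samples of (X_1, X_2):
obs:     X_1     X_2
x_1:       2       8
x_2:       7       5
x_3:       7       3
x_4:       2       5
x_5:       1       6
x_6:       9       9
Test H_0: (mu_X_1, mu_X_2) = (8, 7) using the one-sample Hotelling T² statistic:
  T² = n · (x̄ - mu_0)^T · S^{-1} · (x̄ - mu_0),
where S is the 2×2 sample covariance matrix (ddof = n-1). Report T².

Step 1 — sample mean vector:
  mean(X_1) = (2 + 7 + 7 + 2 + 1 + 9) / 6 = 28/6 = 4.6667
  mean(X_2) = (8 + 5 + 3 + 5 + 6 + 9) / 6 = 36/6 = 6
  x̄ = (4.6667, 6),  deviation x̄ - mu_0 = (4.6667, 6) - (8, 7) = (-3.3333, -1).

Step 2 — sample covariance matrix, S[i,j] = (1/(n-1)) · Σ_k (x_{k,i} - mean_i) · (x_{k,j} - mean_j), divisor n-1 = 5:
  S[X_1,X_1] = ((-2.6667)·(-2.6667) + (2.3333)·(2.3333) + (2.3333)·(2.3333) + (-2.6667)·(-2.6667) + (-3.6667)·(-3.6667) + (4.3333)·(4.3333)) / 5 = 57.3333/5 = 11.4667
  S[X_1,X_2] = ((-2.6667)·(2) + (2.3333)·(-1) + (2.3333)·(-3) + (-2.6667)·(-1) + (-3.6667)·(0) + (4.3333)·(3)) / 5 = 1/5 = 0.2
  S[X_2,X_2] = ((2)·(2) + (-1)·(-1) + (-3)·(-3) + (-1)·(-1) + (0)·(0) + (3)·(3)) / 5 = 24/5 = 4.8
  S = [[11.4667, 0.2],
 [0.2, 4.8]].

Step 3 — invert S. det(S) = 11.4667·4.8 - (0.2)² = 55.
  S^{-1} = (1/det) · [[d, -b], [-b, a]] = [[0.0873, -0.0036],
 [-0.0036, 0.2085]].

Step 4 — quadratic form (x̄ - mu_0)^T · S^{-1} · (x̄ - mu_0):
  S^{-1} · (x̄ - mu_0) = (-0.2873, -0.1964),
  (x̄ - mu_0)^T · [...] = (-3.3333)·(-0.2873) + (-1)·(-0.1964) = 1.1539.

Step 5 — scale by n: T² = 6 · 1.1539 = 6.9236.

T² ≈ 6.9236


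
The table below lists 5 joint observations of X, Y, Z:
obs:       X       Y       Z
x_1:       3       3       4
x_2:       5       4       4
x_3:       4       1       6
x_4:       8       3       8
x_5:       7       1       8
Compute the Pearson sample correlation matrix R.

Step 1 — column means:
  mean(X) = (3 + 5 + 4 + 8 + 7) / 5 = 27/5 = 5.4
  mean(Y) = (3 + 4 + 1 + 3 + 1) / 5 = 12/5 = 2.4
  mean(Z) = (4 + 4 + 6 + 8 + 8) / 5 = 30/5 = 6

Step 2 — sample variances and covariances s[i,j] = (1/(n-1)) · Σ_k (x_{k,i} - mean_i) · (x_{k,j} - mean_j), with n-1 = 4:
  s[X,X] = ((-2.4)·(-2.4) + (-0.4)·(-0.4) + (-1.4)·(-1.4) + (2.6)·(2.6) + (1.6)·(1.6)) / 4 = 17.2/4 = 4.3
  s[X,Y] = ((-2.4)·(0.6) + (-0.4)·(1.6) + (-1.4)·(-1.4) + (2.6)·(0.6) + (1.6)·(-1.4)) / 4 = -0.8/4 = -0.2
  s[X,Z] = ((-2.4)·(-2) + (-0.4)·(-2) + (-1.4)·(0) + (2.6)·(2) + (1.6)·(2)) / 4 = 14/4 = 3.5
  s[Y,Y] = ((0.6)·(0.6) + (1.6)·(1.6) + (-1.4)·(-1.4) + (0.6)·(0.6) + (-1.4)·(-1.4)) / 4 = 7.2/4 = 1.8
  s[Y,Z] = ((0.6)·(-2) + (1.6)·(-2) + (-1.4)·(0) + (0.6)·(2) + (-1.4)·(2)) / 4 = -6/4 = -1.5
  s[Z,Z] = ((-2)·(-2) + (-2)·(-2) + (0)·(0) + (2)·(2) + (2)·(2)) / 4 = 16/4 = 4
  Sample standard deviations s_i = √(s[i,i]):
  s(X) = √(4.3) = 2.0736
  s(Y) = √(1.8) = 1.3416
  s(Z) = √(4) = 2

Step 3 — r_{ij} = s_{ij} / (s_i · s_j):
  r[X,X] = 1 (diagonal).
  r[X,Y] = -0.2 / (2.0736 · 1.3416) = -0.2 / 2.7821 = -0.0719
  r[X,Z] = 3.5 / (2.0736 · 2) = 3.5 / 4.1473 = 0.8439
  r[Y,Y] = 1 (diagonal).
  r[Y,Z] = -1.5 / (1.3416 · 2) = -1.5 / 2.6833 = -0.559
  r[Z,Z] = 1 (diagonal).

R is symmetric with unit diagonal. Assembling:

R = [[1, -0.0719, 0.8439],
 [-0.0719, 1, -0.559],
 [0.8439, -0.559, 1]]


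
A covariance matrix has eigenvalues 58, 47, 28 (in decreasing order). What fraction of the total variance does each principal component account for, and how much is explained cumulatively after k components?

Step 1 — total variance = trace(Sigma) = Σ λ_i = 58 + 47 + 28 = 133.

Step 2 — fraction explained by component i = λ_i / Σ λ:
  PC1: 58/133 = 0.4361
  PC2: 47/133 = 0.3534
  PC3: 28/133 = 0.2105

Step 3 — cumulative fraction after k components = (λ_1 + ... + λ_k) / Σ λ:
  k = 1: 58/133 = 0.4361
  k = 2: (58 + 47)/133 = 105/133 = 0.7895
  k = 3: (58 + 47 + 28)/133 = 133/133 = 1

Summary (fraction, with percent):

explained: PC1 0.4361 (43.61%), PC2 0.3534 (35.34%), PC3 0.2105 (21.05%);  cumulative: 0.4361, 0.7895, 1


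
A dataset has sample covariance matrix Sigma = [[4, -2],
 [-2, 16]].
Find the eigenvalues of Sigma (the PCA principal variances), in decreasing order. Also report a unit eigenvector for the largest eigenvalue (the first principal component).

Step 1 — characteristic polynomial of 2×2 Sigma:
  det(Sigma - λI) = λ² - trace · λ + det = 0.
  trace = 4 + 16 = 20, det = 4·16 - (-2)² = 60.
Step 2 — discriminant:
  Δ = trace² - 4·det = 400 - 240 = 160.
Step 3 — eigenvalues:
  λ = (trace ± √Δ)/2 = (20 ± 12.6491)/2,
  λ_1 = 16.3246,  λ_2 = 3.6754.

Step 4 — unit eigenvector for λ_1: solve (Sigma - λ_1 I)v = 0. First row:
  (4 - 16.3246)·v_x + (-2)·v_y = 0, i.e. (-12.3246)·v_x + (-2)·v_y = 0,
  so v ∝ (b, λ_1 - a) = (-2, 12.3246); multiply by -1 so the first entry is positive: u = (2, -12.3246).
  ||u|| = √((2)² + (-12.3246)²) = √(155.8947) ≈ 12.4858,
  v_1 = u/||u|| ≈ (0.1602, -0.9871) (||v_1|| = 1).

λ_1 = 16.3246,  λ_2 = 3.6754;  v_1 ≈ (0.1602, -0.9871)


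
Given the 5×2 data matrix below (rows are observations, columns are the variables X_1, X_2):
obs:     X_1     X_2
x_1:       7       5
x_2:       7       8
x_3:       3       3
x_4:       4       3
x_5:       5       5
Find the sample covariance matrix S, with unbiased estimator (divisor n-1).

Step 1 — column means:
  mean(X_1) = (7 + 7 + 3 + 4 + 5) / 5 = 26/5 = 5.2
  mean(X_2) = (5 + 8 + 3 + 3 + 5) / 5 = 24/5 = 4.8

Step 2 — sample covariance S[i,j] = (1/(n-1)) · Σ_k (x_{k,i} - mean_i) · (x_{k,j} - mean_j), with n-1 = 4.
  S[X_1,X_1] = ((1.8)·(1.8) + (1.8)·(1.8) + (-2.2)·(-2.2) + (-1.2)·(-1.2) + (-0.2)·(-0.2)) / 4 = 12.8/4 = 3.2
  S[X_1,X_2] = ((1.8)·(0.2) + (1.8)·(3.2) + (-2.2)·(-1.8) + (-1.2)·(-1.8) + (-0.2)·(0.2)) / 4 = 12.2/4 = 3.05
  S[X_2,X_2] = ((0.2)·(0.2) + (3.2)·(3.2) + (-1.8)·(-1.8) + (-1.8)·(-1.8) + (0.2)·(0.2)) / 4 = 16.8/4 = 4.2

S is symmetric (S[j,i] = S[i,j]). Assembling:

S = [[3.2, 3.05],
 [3.05, 4.2]]


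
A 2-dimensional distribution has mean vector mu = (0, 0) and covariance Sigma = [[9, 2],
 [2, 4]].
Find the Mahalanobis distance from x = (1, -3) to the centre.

Step 1 — centre the observation: (x - mu) = (1, -3).

Step 2 — invert Sigma. det(Sigma) = 9·4 - (2)² = 32.
  Sigma^{-1} = (1/det) · [[d, -b], [-b, a]] = [[0.125, -0.0625],
 [-0.0625, 0.2812]].

Step 3 — form the quadratic (x - mu)^T · Sigma^{-1} · (x - mu):
  Sigma^{-1} · (x - mu) = (0.3125, -0.9062).
  (x - mu)^T · [Sigma^{-1} · (x - mu)] = (1)·(0.3125) + (-3)·(-0.9062) = 3.0312.

Step 4 — take square root: d = √(3.0312) ≈ 1.741.

d(x, mu) = √(3.0312) ≈ 1.741


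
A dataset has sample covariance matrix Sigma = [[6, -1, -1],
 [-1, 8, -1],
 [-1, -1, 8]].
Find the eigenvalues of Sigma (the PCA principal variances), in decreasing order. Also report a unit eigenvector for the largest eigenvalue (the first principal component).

Step 1 — characteristic polynomial p(λ) = det(λI - Sigma) = λ³ - tr·λ² + c_1·λ - det, where tr = trace, c_1 = sum of the principal 2×2 minors, det = det(Sigma):
  tr = 6 + 8 + 8 = 22,
  c_1 = (6·8 - (-1)²) + (6·8 - (-1)²) + (8·8 - (-1)²) = 47 + 47 + 63 = 157,
  det = 6·(8·8 - (-1)²) - (-1)·((-1)·8 - (-1)·(-1)) + (-1)·((-1)·(-1) - 8·(-1)) = 6·(63) - (-1)·(-9) + (-1)·(9) = 360.
  So p(λ) = λ³ - 22λ² + 157λ - 360.
Step 2 — look for an integer root (rational root theorem: any rational root is an integer divisor of 360). Testing λ = 5:
  p(5) = 125 - 550 + 785 - 360 = 0  ✓
  Dividing out (λ - 5): p(λ) = (λ - 5)(λ² - 17λ + 72).
Step 3 — remaining eigenvalues from the quadratic λ² - 17λ + 72 = 0:
  Δ = 17² - 4·72 = 289 - 288 = 1,  λ = (17 ± √1)/2 = (17 ± 1)/2 = 9 or 8.
  Sorted: λ_1 = 9,  λ_2 = 8,  λ_3 = 5  (check: sum = 22 = tr ✓).

Step 4 — unit eigenvector for λ_1 = 9: v spans the null space of (Sigma - λ_1 I), whose rows are
  r_1 = (-3, -1, -1),  r_2 = (-1, -1, -1),  r_3 = (-1, -1, -1).
  v is orthogonal to every row, so take v ∝ r_1 × r_2 = ((-1)·(-1) - (-1)·(-1), (-1)·(-1) - (-3)·(-1), (-3)·(-1) - (-1)·(-1)) = (0, -2, 2).
  Rescale (divide by 2; multiply by -1 so the first nonzero entry is positive): u = (0, 1, -1).
  ||u|| = √((0)² + (1)² + (-1)²) = √(2) ≈ 1.4142,  v_1 = u/||u|| ≈ (0, 0.7071, -0.7071) (||v_1|| = 1).

λ_1 = 9,  λ_2 = 8,  λ_3 = 5;  v_1 ≈ (0, 0.7071, -0.7071)


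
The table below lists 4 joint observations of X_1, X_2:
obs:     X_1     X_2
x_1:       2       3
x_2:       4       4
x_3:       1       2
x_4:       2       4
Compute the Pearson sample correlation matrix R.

Step 1 — column means:
  mean(X_1) = (2 + 4 + 1 + 2) / 4 = 9/4 = 2.25
  mean(X_2) = (3 + 4 + 2 + 4) / 4 = 13/4 = 3.25

Step 2 — sample variances and covariances s[i,j] = (1/(n-1)) · Σ_k (x_{k,i} - mean_i) · (x_{k,j} - mean_j), with n-1 = 3:
  s[X_1,X_1] = ((-0.25)·(-0.25) + (1.75)·(1.75) + (-1.25)·(-1.25) + (-0.25)·(-0.25)) / 3 = 4.75/3 = 1.5833
  s[X_1,X_2] = ((-0.25)·(-0.25) + (1.75)·(0.75) + (-1.25)·(-1.25) + (-0.25)·(0.75)) / 3 = 2.75/3 = 0.9167
  s[X_2,X_2] = ((-0.25)·(-0.25) + (0.75)·(0.75) + (-1.25)·(-1.25) + (0.75)·(0.75)) / 3 = 2.75/3 = 0.9167
  Sample standard deviations s_i = √(s[i,i]):
  s(X_1) = √(1.5833) = 1.2583
  s(X_2) = √(0.9167) = 0.9574

Step 3 — r_{ij} = s_{ij} / (s_i · s_j):
  r[X_1,X_1] = 1 (diagonal).
  r[X_1,X_2] = 0.9167 / (1.2583 · 0.9574) = 0.9167 / 1.2047 = 0.7609
  r[X_2,X_2] = 1 (diagonal).

R is symmetric with unit diagonal. Assembling:

R = [[1, 0.7609],
 [0.7609, 1]]


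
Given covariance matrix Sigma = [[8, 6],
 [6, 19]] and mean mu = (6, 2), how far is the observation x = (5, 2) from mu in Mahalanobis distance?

Step 1 — centre the observation: (x - mu) = (-1, 0).

Step 2 — invert Sigma. det(Sigma) = 8·19 - (6)² = 116.
  Sigma^{-1} = (1/det) · [[d, -b], [-b, a]] = [[0.1638, -0.0517],
 [-0.0517, 0.069]].

Step 3 — form the quadratic (x - mu)^T · Sigma^{-1} · (x - mu):
  Sigma^{-1} · (x - mu) = (-0.1638, 0.0517).
  (x - mu)^T · [Sigma^{-1} · (x - mu)] = (-1)·(-0.1638) + (0)·(0.0517) = 0.1638.

Step 4 — take square root: d = √(0.1638) ≈ 0.4047.

d(x, mu) = √(0.1638) ≈ 0.4047


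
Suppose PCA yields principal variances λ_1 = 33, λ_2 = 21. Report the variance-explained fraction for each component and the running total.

Step 1 — total variance = trace(Sigma) = Σ λ_i = 33 + 21 = 54.

Step 2 — fraction explained by component i = λ_i / Σ λ:
  PC1: 33/54 = 0.6111
  PC2: 21/54 = 0.3889

Step 3 — cumulative fraction after k components = (λ_1 + ... + λ_k) / Σ λ:
  k = 1: 33/54 = 0.6111
  k = 2: (33 + 21)/54 = 54/54 = 1

Summary (fraction, with percent):

explained: PC1 0.6111 (61.11%), PC2 0.3889 (38.89%);  cumulative: 0.6111, 1


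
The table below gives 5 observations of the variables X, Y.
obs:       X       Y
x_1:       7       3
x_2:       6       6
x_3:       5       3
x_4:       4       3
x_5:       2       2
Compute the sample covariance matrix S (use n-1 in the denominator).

Step 1 — column means:
  mean(X) = (7 + 6 + 5 + 4 + 2) / 5 = 24/5 = 4.8
  mean(Y) = (3 + 6 + 3 + 3 + 2) / 5 = 17/5 = 3.4

Step 2 — sample covariance S[i,j] = (1/(n-1)) · Σ_k (x_{k,i} - mean_i) · (x_{k,j} - mean_j), with n-1 = 4.
  S[X,X] = ((2.2)·(2.2) + (1.2)·(1.2) + (0.2)·(0.2) + (-0.8)·(-0.8) + (-2.8)·(-2.8)) / 4 = 14.8/4 = 3.7
  S[X,Y] = ((2.2)·(-0.4) + (1.2)·(2.6) + (0.2)·(-0.4) + (-0.8)·(-0.4) + (-2.8)·(-1.4)) / 4 = 6.4/4 = 1.6
  S[Y,Y] = ((-0.4)·(-0.4) + (2.6)·(2.6) + (-0.4)·(-0.4) + (-0.4)·(-0.4) + (-1.4)·(-1.4)) / 4 = 9.2/4 = 2.3

S is symmetric (S[j,i] = S[i,j]). Assembling:

S = [[3.7, 1.6],
 [1.6, 2.3]]


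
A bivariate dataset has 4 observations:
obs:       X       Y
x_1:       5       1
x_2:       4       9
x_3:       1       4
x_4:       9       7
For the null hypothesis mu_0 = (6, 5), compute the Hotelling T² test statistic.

Step 1 — sample mean vector:
  mean(X) = (5 + 4 + 1 + 9) / 4 = 19/4 = 4.75
  mean(Y) = (1 + 9 + 4 + 7) / 4 = 21/4 = 5.25
  x̄ = (4.75, 5.25),  deviation x̄ - mu_0 = (4.75, 5.25) - (6, 5) = (-1.25, 0.25).

Step 2 — sample covariance matrix, S[i,j] = (1/(n-1)) · Σ_k (x_{k,i} - mean_i) · (x_{k,j} - mean_j), divisor n-1 = 3:
  S[X,X] = ((0.25)·(0.25) + (-0.75)·(-0.75) + (-3.75)·(-3.75) + (4.25)·(4.25)) / 3 = 32.75/3 = 10.9167
  S[X,Y] = ((0.25)·(-4.25) + (-0.75)·(3.75) + (-3.75)·(-1.25) + (4.25)·(1.75)) / 3 = 8.25/3 = 2.75
  S[Y,Y] = ((-4.25)·(-4.25) + (3.75)·(3.75) + (-1.25)·(-1.25) + (1.75)·(1.75)) / 3 = 36.75/3 = 12.25
  S = [[10.9167, 2.75],
 [2.75, 12.25]].

Step 3 — invert S. det(S) = 10.9167·12.25 - (2.75)² = 126.1667.
  S^{-1} = (1/det) · [[d, -b], [-b, a]] = [[0.0971, -0.0218],
 [-0.0218, 0.0865]].

Step 4 — quadratic form (x̄ - mu_0)^T · S^{-1} · (x̄ - mu_0):
  S^{-1} · (x̄ - mu_0) = (-0.1268, 0.0489),
  (x̄ - mu_0)^T · [...] = (-1.25)·(-0.1268) + (0.25)·(0.0489) = 0.1707.

Step 5 — scale by n: T² = 4 · 0.1707 = 0.683.

T² ≈ 0.683


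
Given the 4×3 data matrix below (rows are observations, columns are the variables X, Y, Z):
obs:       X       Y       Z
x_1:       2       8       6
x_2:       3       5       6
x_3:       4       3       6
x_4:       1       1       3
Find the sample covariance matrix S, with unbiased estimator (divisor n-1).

Step 1 — column means:
  mean(X) = (2 + 3 + 4 + 1) / 4 = 10/4 = 2.5
  mean(Y) = (8 + 5 + 3 + 1) / 4 = 17/4 = 4.25
  mean(Z) = (6 + 6 + 6 + 3) / 4 = 21/4 = 5.25

Step 2 — sample covariance S[i,j] = (1/(n-1)) · Σ_k (x_{k,i} - mean_i) · (x_{k,j} - mean_j), with n-1 = 3.
  S[X,X] = ((-0.5)·(-0.5) + (0.5)·(0.5) + (1.5)·(1.5) + (-1.5)·(-1.5)) / 3 = 5/3 = 1.6667
  S[X,Y] = ((-0.5)·(3.75) + (0.5)·(0.75) + (1.5)·(-1.25) + (-1.5)·(-3.25)) / 3 = 1.5/3 = 0.5
  S[X,Z] = ((-0.5)·(0.75) + (0.5)·(0.75) + (1.5)·(0.75) + (-1.5)·(-2.25)) / 3 = 4.5/3 = 1.5
  S[Y,Y] = ((3.75)·(3.75) + (0.75)·(0.75) + (-1.25)·(-1.25) + (-3.25)·(-3.25)) / 3 = 26.75/3 = 8.9167
  S[Y,Z] = ((3.75)·(0.75) + (0.75)·(0.75) + (-1.25)·(0.75) + (-3.25)·(-2.25)) / 3 = 9.75/3 = 3.25
  S[Z,Z] = ((0.75)·(0.75) + (0.75)·(0.75) + (0.75)·(0.75) + (-2.25)·(-2.25)) / 3 = 6.75/3 = 2.25

S is symmetric (S[j,i] = S[i,j]). Assembling:

S = [[1.6667, 0.5, 1.5],
 [0.5, 8.9167, 3.25],
 [1.5, 3.25, 2.25]]


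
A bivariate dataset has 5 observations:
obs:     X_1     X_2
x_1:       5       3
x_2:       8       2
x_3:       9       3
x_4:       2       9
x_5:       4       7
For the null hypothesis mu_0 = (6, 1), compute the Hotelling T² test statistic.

Step 1 — sample mean vector:
  mean(X_1) = (5 + 8 + 9 + 2 + 4) / 5 = 28/5 = 5.6
  mean(X_2) = (3 + 2 + 3 + 9 + 7) / 5 = 24/5 = 4.8
  x̄ = (5.6, 4.8),  deviation x̄ - mu_0 = (5.6, 4.8) - (6, 1) = (-0.4, 3.8).

Step 2 — sample covariance matrix, S[i,j] = (1/(n-1)) · Σ_k (x_{k,i} - mean_i) · (x_{k,j} - mean_j), divisor n-1 = 4:
  S[X_1,X_1] = ((-0.6)·(-0.6) + (2.4)·(2.4) + (3.4)·(3.4) + (-3.6)·(-3.6) + (-1.6)·(-1.6)) / 4 = 33.2/4 = 8.3
  S[X_1,X_2] = ((-0.6)·(-1.8) + (2.4)·(-2.8) + (3.4)·(-1.8) + (-3.6)·(4.2) + (-1.6)·(2.2)) / 4 = -30.4/4 = -7.6
  S[X_2,X_2] = ((-1.8)·(-1.8) + (-2.8)·(-2.8) + (-1.8)·(-1.8) + (4.2)·(4.2) + (2.2)·(2.2)) / 4 = 36.8/4 = 9.2
  S = [[8.3, -7.6],
 [-7.6, 9.2]].

Step 3 — invert S. det(S) = 8.3·9.2 - (-7.6)² = 18.6.
  S^{-1} = (1/det) · [[d, -b], [-b, a]] = [[0.4946, 0.4086],
 [0.4086, 0.4462]].

Step 4 — quadratic form (x̄ - mu_0)^T · S^{-1} · (x̄ - mu_0):
  S^{-1} · (x̄ - mu_0) = (1.3548, 1.5323),
  (x̄ - mu_0)^T · [...] = (-0.4)·(1.3548) + (3.8)·(1.5323) = 5.2806.

Step 5 — scale by n: T² = 5 · 5.2806 = 26.4032.

T² ≈ 26.4032


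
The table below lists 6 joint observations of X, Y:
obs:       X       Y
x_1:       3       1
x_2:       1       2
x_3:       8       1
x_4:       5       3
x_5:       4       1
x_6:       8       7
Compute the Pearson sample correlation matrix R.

Step 1 — column means:
  mean(X) = (3 + 1 + 8 + 5 + 4 + 8) / 6 = 29/6 = 4.8333
  mean(Y) = (1 + 2 + 1 + 3 + 1 + 7) / 6 = 15/6 = 2.5

Step 2 — sample variances and covariances s[i,j] = (1/(n-1)) · Σ_k (x_{k,i} - mean_i) · (x_{k,j} - mean_j), with n-1 = 5:
  s[X,X] = ((-1.8333)·(-1.8333) + (-3.8333)·(-3.8333) + (3.1667)·(3.1667) + (0.1667)·(0.1667) + (-0.8333)·(-0.8333) + (3.1667)·(3.1667)) / 5 = 38.8333/5 = 7.7667
  s[X,Y] = ((-1.8333)·(-1.5) + (-3.8333)·(-0.5) + (3.1667)·(-1.5) + (0.1667)·(0.5) + (-0.8333)·(-1.5) + (3.1667)·(4.5)) / 5 = 15.5/5 = 3.1
  s[Y,Y] = ((-1.5)·(-1.5) + (-0.5)·(-0.5) + (-1.5)·(-1.5) + (0.5)·(0.5) + (-1.5)·(-1.5) + (4.5)·(4.5)) / 5 = 27.5/5 = 5.5
  Sample standard deviations s_i = √(s[i,i]):
  s(X) = √(7.7667) = 2.7869
  s(Y) = √(5.5) = 2.3452

Step 3 — r_{ij} = s_{ij} / (s_i · s_j):
  r[X,X] = 1 (diagonal).
  r[X,Y] = 3.1 / (2.7869 · 2.3452) = 3.1 / 6.5358 = 0.4743
  r[Y,Y] = 1 (diagonal).

R is symmetric with unit diagonal. Assembling:

R = [[1, 0.4743],
 [0.4743, 1]]


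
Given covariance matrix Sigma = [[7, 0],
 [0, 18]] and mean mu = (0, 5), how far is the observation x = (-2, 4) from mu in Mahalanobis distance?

Step 1 — centre the observation: (x - mu) = (-2, -1).

Step 2 — invert Sigma. det(Sigma) = 7·18 - (0)² = 126.
  Sigma^{-1} = (1/det) · [[d, -b], [-b, a]] = [[0.1429, 0],
 [0, 0.0556]].

Step 3 — form the quadratic (x - mu)^T · Sigma^{-1} · (x - mu):
  Sigma^{-1} · (x - mu) = (-0.2857, -0.0556).
  (x - mu)^T · [Sigma^{-1} · (x - mu)] = (-2)·(-0.2857) + (-1)·(-0.0556) = 0.627.

Step 4 — take square root: d = √(0.627) ≈ 0.7918.

d(x, mu) = √(0.627) ≈ 0.7918


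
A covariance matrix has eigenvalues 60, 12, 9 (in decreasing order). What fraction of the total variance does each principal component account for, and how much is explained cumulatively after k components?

Step 1 — total variance = trace(Sigma) = Σ λ_i = 60 + 12 + 9 = 81.

Step 2 — fraction explained by component i = λ_i / Σ λ:
  PC1: 60/81 = 0.7407
  PC2: 12/81 = 0.1481
  PC3: 9/81 = 0.1111

Step 3 — cumulative fraction after k components = (λ_1 + ... + λ_k) / Σ λ:
  k = 1: 60/81 = 0.7407
  k = 2: (60 + 12)/81 = 72/81 = 0.8889
  k = 3: (60 + 12 + 9)/81 = 81/81 = 1

Summary (fraction, with percent):

explained: PC1 0.7407 (74.07%), PC2 0.1481 (14.81%), PC3 0.1111 (11.11%);  cumulative: 0.7407, 0.8889, 1


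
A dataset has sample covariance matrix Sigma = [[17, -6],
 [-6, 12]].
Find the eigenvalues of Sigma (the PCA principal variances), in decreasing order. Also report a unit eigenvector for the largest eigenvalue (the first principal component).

Step 1 — characteristic polynomial of 2×2 Sigma:
  det(Sigma - λI) = λ² - trace · λ + det = 0.
  trace = 17 + 12 = 29, det = 17·12 - (-6)² = 168.
Step 2 — discriminant:
  Δ = trace² - 4·det = 841 - 672 = 169.
Step 3 — eigenvalues:
  λ = (trace ± √Δ)/2 = (29 ± 13)/2,
  λ_1 = 21,  λ_2 = 8.

Step 4 — unit eigenvector for λ_1: solve (Sigma - λ_1 I)v = 0. First row:
  (17 - 21)·v_x + (-6)·v_y = 0, i.e. (-4)·v_x + (-6)·v_y = 0,
  so v ∝ (b, λ_1 - a) = (-6, 4); multiply by -1 so the first entry is positive: u = (6, -4).
  ||u|| = √((6)² + (-4)²) = √(52) ≈ 7.2111,
  v_1 = u/||u|| ≈ (0.8321, -0.5547) (||v_1|| = 1).

λ_1 = 21,  λ_2 = 8;  v_1 ≈ (0.8321, -0.5547)


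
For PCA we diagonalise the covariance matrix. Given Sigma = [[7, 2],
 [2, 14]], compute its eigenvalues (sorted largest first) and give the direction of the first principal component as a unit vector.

Step 1 — characteristic polynomial of 2×2 Sigma:
  det(Sigma - λI) = λ² - trace · λ + det = 0.
  trace = 7 + 14 = 21, det = 7·14 - (2)² = 94.
Step 2 — discriminant:
  Δ = trace² - 4·det = 441 - 376 = 65.
Step 3 — eigenvalues:
  λ = (trace ± √Δ)/2 = (21 ± 8.0623)/2,
  λ_1 = 14.5311,  λ_2 = 6.4689.

Step 4 — unit eigenvector for λ_1: solve (Sigma - λ_1 I)v = 0. First row:
  (7 - 14.5311)·v_x + (2)·v_y = 0, i.e. (-7.5311)·v_x + (2)·v_y = 0,
  so v ∝ (b, λ_1 - a) = (2, 7.5311) = u.
  ||u|| = √((2)² + (7.5311)²) = √(60.7179) ≈ 7.7922,
  v_1 = u/||u|| ≈ (0.2567, 0.9665) (||v_1|| = 1).

λ_1 = 14.5311,  λ_2 = 6.4689;  v_1 ≈ (0.2567, 0.9665)
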